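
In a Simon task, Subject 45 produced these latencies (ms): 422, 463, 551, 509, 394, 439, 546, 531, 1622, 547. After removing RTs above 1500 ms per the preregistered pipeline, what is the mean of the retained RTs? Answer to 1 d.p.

Excluded: 1622
Retained (n=9): Σ = 4402
Mean = 4402/9 = 489.1111

489.1 ms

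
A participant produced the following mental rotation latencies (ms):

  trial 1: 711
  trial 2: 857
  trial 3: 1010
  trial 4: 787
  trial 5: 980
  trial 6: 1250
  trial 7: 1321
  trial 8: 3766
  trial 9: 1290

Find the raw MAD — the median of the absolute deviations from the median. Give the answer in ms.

Sorted: 711, 787, 857, 980, 1010, 1250, 1290, 1321, 3766 → median = 1010
|x − 1010|: 299, 153, 0, 223, 30, 240, 311, 2756, 280
Sorted deviations: 0, 30, 153, 223, 240, 280, 299, 311, 2756 → MAD = 240

240 ms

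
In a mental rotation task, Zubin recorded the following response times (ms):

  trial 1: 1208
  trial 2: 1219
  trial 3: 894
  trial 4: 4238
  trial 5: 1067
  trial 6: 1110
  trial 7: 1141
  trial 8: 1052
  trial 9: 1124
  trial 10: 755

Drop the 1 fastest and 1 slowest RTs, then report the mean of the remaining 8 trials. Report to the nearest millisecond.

1102 ms

Sorted: 755, 894, 1052, 1067, 1110, 1124, 1141, 1208, 1219, 4238
Drop lowest 1 (755) and highest 1 (4238)
Remaining (n=8): Σ = 8815, mean = 8815/8 = 1101.875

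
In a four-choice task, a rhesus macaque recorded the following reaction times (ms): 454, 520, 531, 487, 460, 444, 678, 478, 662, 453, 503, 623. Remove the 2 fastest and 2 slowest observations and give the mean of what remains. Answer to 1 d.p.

Sorted: 444, 453, 454, 460, 478, 487, 503, 520, 531, 623, 662, 678
Drop lowest 2 (444, 453) and highest 2 (662, 678)
Remaining (n=8): Σ = 4056, mean = 4056/8 = 507.000

507.0 ms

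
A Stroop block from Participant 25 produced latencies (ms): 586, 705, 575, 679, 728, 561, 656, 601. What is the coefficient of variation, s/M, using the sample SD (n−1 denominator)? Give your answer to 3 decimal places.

0.100

n = 8, Σ = 5091, M = 636.3750
Σ(x−M)² = 28543.875; s = √(28543.875/7) = 63.8568
CV = 63.8568 / 636.3750 = 0.10034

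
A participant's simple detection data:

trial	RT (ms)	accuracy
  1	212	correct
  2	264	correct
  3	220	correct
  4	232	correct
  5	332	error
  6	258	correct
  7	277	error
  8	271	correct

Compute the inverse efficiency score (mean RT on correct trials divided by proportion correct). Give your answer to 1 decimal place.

323.8 ms

Correct trials (n=6): 212, 264, 220, 232, 258, 271
Mean correct RT = 1457/6 = 242.8333 ms
Proportion correct = 6/8
IES = 242.8333 / (6/8) = 323.778 ms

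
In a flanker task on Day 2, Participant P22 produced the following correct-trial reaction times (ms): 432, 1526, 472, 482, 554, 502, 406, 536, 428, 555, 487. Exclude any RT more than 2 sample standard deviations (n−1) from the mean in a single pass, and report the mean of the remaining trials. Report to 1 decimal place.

n = 11, ΣRT = 6380, M = 580.000
Σ(x−M)² = 1009438.00; s = √(1009438.00/10) = 317.717
Cutoffs: 580.000 ± 2·317.717 → [-55.4, 1215.4]
Outside: 1526 → excluded.
Retained (n=10): Σ = 4854, mean = 4854/10 = 485.400

485.4 ms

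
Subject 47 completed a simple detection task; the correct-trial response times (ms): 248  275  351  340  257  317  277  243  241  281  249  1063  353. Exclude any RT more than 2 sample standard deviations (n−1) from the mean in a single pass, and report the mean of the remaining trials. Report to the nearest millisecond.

286 ms

n = 13, ΣRT = 4495, M = 345.769
Σ(x−M)² = 577634.31; s = √(577634.31/12) = 219.400
Cutoffs: 345.769 ± 2·219.400 → [-93.0, 784.6]
Outside: 1063 → excluded.
Retained (n=12): Σ = 3432, mean = 3432/12 = 286.000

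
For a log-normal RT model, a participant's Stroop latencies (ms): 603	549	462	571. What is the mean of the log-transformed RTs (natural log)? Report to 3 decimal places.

6.298

ln(RT): 6.4019, 6.3081, 6.1356, 6.3474
Σ ln(RT) = 25.1930
Mean = 25.1930/4 = 6.29824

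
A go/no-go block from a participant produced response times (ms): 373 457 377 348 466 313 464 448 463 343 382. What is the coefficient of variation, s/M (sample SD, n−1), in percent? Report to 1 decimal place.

14.2%

n = 11, Σ = 4434, M = 403.0909
Σ(x−M)² = 32972.909; s = √(32972.909/10) = 57.4220
CV = 57.4220 / 403.0909 = 0.14245 = 14.245%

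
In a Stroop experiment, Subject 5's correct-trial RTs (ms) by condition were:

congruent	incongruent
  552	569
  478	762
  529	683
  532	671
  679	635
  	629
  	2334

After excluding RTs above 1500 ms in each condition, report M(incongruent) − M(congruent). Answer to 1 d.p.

104.2 ms

incongruent: exclude 2334
M(congruent) = 2770/5 = 554.000
M(incongruent) = 3949/6 = 658.167
Difference = 658.167 − 554.000 = 104.167 ms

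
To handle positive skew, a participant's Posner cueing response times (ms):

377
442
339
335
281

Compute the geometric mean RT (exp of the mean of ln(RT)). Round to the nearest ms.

351 ms

ln(RT): 5.9322, 6.0913, 5.8260, 5.8141, 5.6384
Mean ln(RT) = 29.3020/5 = 5.86041
Geometric mean = exp(5.86041) = 350.87 ms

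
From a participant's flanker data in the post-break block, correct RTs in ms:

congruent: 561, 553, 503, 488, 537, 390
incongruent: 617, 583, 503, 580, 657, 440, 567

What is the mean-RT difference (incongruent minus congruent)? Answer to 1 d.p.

58.5 ms

M(congruent) = 3032/6 = 505.333
M(incongruent) = 3947/7 = 563.857
Difference = 563.857 − 505.333 = 58.524 ms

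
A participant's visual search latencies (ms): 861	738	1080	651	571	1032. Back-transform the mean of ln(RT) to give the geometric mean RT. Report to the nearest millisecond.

ln(RT): 6.7581, 6.6039, 6.9847, 6.4785, 6.3474, 6.9393
Mean ln(RT) = 40.1119/6 = 6.68532
Geometric mean = exp(6.68532) = 800.57 ms

801 ms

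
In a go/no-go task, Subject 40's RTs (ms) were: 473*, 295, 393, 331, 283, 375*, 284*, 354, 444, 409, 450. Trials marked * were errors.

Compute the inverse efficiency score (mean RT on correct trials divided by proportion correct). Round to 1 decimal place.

Correct trials (n=8): 295, 393, 331, 283, 354, 444, 409, 450
Mean correct RT = 2959/8 = 369.8750 ms
Proportion correct = 8/11
IES = 369.8750 / (8/11) = 508.578 ms

508.6 ms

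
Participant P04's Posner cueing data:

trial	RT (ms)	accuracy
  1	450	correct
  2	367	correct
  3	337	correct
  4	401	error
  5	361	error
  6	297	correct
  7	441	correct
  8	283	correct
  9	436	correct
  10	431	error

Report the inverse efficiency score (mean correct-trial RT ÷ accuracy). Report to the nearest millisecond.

Correct trials (n=7): 450, 367, 337, 297, 441, 283, 436
Mean correct RT = 2611/7 = 373.0000 ms
Proportion correct = 7/10
IES = 373.0000 / (7/10) = 532.857 ms

533 ms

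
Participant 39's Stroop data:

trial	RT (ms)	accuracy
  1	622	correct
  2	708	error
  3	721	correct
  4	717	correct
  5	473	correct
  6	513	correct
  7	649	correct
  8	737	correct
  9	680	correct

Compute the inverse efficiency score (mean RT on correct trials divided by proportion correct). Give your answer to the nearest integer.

Correct trials (n=8): 622, 721, 717, 473, 513, 649, 737, 680
Mean correct RT = 5112/8 = 639.0000 ms
Proportion correct = 8/9
IES = 639.0000 / (8/9) = 718.875 ms

719 ms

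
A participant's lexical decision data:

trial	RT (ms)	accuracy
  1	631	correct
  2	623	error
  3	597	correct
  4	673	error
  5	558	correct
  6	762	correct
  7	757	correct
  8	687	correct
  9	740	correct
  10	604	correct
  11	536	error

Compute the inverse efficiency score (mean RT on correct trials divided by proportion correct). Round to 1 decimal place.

Correct trials (n=8): 631, 597, 558, 762, 757, 687, 740, 604
Mean correct RT = 5336/8 = 667.0000 ms
Proportion correct = 8/11
IES = 667.0000 / (8/11) = 917.125 ms

917.1 ms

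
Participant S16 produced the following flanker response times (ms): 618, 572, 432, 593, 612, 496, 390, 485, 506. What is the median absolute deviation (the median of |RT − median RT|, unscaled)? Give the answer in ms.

74 ms

Sorted: 390, 432, 485, 496, 506, 572, 593, 612, 618 → median = 506
|x − 506|: 112, 66, 74, 87, 106, 10, 116, 21, 0
Sorted deviations: 0, 10, 21, 66, 74, 87, 106, 112, 116 → MAD = 74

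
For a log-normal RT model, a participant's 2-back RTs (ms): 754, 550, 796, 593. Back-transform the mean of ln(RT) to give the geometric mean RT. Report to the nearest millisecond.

ln(RT): 6.6254, 6.3099, 6.6796, 6.3852
Mean ln(RT) = 26.0001/4 = 6.50003
Geometric mean = exp(6.50003) = 665.16 ms

665 ms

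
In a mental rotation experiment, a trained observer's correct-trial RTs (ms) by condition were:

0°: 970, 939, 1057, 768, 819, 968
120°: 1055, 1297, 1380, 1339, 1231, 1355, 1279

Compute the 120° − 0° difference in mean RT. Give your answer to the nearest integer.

356 ms

M(0°) = 5521/6 = 920.167
M(120°) = 8936/7 = 1276.571
Difference = 1276.571 − 920.167 = 356.405 ms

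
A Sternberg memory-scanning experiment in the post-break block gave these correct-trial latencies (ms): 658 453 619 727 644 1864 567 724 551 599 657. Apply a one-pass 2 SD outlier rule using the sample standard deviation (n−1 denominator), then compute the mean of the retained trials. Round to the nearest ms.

n = 11, ΣRT = 8063, M = 733.000
Σ(x−M)² = 1468632.00; s = √(1468632.00/10) = 383.227
Cutoffs: 733.000 ± 2·383.227 → [-33.5, 1499.5]
Outside: 1864 → excluded.
Retained (n=10): Σ = 6199, mean = 6199/10 = 619.900

620 ms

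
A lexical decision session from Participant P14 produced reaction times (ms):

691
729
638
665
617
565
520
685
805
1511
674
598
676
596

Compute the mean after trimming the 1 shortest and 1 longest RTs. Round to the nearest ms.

Sorted: 520, 565, 596, 598, 617, 638, 665, 674, 676, 685, 691, 729, 805, 1511
Drop lowest 1 (520) and highest 1 (1511)
Remaining (n=12): Σ = 7939, mean = 7939/12 = 661.583

662 ms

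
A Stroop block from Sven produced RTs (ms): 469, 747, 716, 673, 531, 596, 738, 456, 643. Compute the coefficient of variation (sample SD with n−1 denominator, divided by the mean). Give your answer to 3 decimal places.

0.181

n = 9, Σ = 5569, M = 618.7778
Σ(x−M)² = 100787.556; s = √(100787.556/8) = 112.2428
CV = 112.2428 / 618.7778 = 0.18139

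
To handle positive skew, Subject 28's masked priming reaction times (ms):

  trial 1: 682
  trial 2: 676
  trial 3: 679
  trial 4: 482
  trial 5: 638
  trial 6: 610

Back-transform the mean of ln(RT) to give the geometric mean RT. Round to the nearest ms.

623 ms

ln(RT): 6.5250, 6.5162, 6.5206, 6.1779, 6.4583, 6.4135
Mean ln(RT) = 38.6116/6 = 6.43526
Geometric mean = exp(6.43526) = 623.45 ms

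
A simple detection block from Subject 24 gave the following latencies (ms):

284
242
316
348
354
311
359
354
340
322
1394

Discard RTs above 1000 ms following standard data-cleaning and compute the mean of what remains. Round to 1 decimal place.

Excluded: 1394
Retained (n=10): Σ = 3230
Mean = 3230/10 = 323.0000

323.0 ms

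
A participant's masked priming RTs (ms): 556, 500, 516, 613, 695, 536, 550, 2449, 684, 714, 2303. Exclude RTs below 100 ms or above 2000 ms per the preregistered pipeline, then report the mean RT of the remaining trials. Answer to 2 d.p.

596.00 ms

Excluded: 2303, 2449
Retained (n=9): Σ = 5364
Mean = 5364/9 = 596.0000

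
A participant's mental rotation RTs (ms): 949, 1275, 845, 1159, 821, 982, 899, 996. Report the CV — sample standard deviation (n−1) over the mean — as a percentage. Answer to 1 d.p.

15.7%

n = 8, Σ = 7926, M = 990.7500
Σ(x−M)² = 169429.500; s = √(169429.500/7) = 155.5770
CV = 155.5770 / 990.7500 = 0.15703 = 15.703%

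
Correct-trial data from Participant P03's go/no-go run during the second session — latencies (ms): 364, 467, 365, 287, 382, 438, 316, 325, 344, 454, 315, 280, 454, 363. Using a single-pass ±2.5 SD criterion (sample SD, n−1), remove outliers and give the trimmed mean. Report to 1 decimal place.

368.1 ms

n = 14, ΣRT = 5154, M = 368.143
Σ(x−M)² = 51981.71; s = √(51981.71/13) = 63.234
Cutoffs: 368.143 ± 2.5·63.234 → [210.1, 526.2]
No RTs fall outside the cutoffs; all 14 retained. Mean = 5154/14 = 368.143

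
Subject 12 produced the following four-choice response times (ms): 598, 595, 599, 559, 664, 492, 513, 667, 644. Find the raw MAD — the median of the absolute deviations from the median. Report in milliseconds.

46 ms

Sorted: 492, 513, 559, 595, 598, 599, 644, 664, 667 → median = 598
|x − 598|: 0, 3, 1, 39, 66, 106, 85, 69, 46
Sorted deviations: 0, 1, 3, 39, 46, 66, 69, 85, 106 → MAD = 46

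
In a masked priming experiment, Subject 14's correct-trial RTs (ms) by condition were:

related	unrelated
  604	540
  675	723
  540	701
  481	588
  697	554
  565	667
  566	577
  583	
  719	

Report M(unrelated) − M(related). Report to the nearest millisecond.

M(related) = 5430/9 = 603.333
M(unrelated) = 4350/7 = 621.429
Difference = 621.429 − 603.333 = 18.095 ms

18 ms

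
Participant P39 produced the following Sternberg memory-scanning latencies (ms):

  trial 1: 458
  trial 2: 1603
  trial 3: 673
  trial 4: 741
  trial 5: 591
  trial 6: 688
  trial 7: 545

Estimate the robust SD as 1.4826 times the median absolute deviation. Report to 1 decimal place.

Sorted: 458, 545, 591, 673, 688, 741, 1603 → median = 673
|x − 673| sorted: 0, 15, 68, 82, 128, 215, 930 → MAD = 82
Robust SD ≈ 1.4826 × 82 = 121.573

121.6 ms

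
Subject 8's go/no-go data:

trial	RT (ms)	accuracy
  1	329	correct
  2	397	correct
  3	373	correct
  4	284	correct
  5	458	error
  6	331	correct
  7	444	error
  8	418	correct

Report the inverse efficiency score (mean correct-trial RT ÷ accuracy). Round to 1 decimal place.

473.8 ms

Correct trials (n=6): 329, 397, 373, 284, 331, 418
Mean correct RT = 2132/6 = 355.3333 ms
Proportion correct = 6/8
IES = 355.3333 / (6/8) = 473.778 ms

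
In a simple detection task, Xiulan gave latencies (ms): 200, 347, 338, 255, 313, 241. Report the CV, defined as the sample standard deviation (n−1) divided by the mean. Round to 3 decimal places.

n = 6, Σ = 1694, M = 282.3333
Σ(x−M)² = 17455.333; s = √(17455.333/5) = 59.0852
CV = 59.0852 / 282.3333 = 0.20927

0.209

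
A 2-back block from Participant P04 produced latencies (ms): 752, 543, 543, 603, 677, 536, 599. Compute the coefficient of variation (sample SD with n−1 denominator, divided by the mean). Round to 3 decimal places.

0.133

n = 7, Σ = 4253, M = 607.5714
Σ(x−M)² = 39235.714; s = √(39235.714/6) = 80.8659
CV = 80.8659 / 607.5714 = 0.13310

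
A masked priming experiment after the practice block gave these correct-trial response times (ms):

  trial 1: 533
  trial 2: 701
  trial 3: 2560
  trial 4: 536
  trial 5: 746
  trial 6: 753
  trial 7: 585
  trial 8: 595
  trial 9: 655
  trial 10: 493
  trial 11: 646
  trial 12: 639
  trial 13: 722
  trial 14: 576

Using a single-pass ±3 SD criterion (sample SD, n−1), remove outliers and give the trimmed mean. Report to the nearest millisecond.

n = 14, ΣRT = 10740, M = 767.143
Σ(x−M)² = 3547817.71; s = √(3547817.71/13) = 522.407
Cutoffs: 767.143 ± 3·522.407 → [-800.1, 2334.4]
Outside: 2560 → excluded.
Retained (n=13): Σ = 8180, mean = 8180/13 = 629.231

629 ms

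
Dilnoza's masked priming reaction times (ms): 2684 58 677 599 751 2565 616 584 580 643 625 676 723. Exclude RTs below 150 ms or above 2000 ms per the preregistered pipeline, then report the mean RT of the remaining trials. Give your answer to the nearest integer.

647 ms

Excluded: 58, 2565, 2684
Retained (n=10): Σ = 6474
Mean = 6474/10 = 647.4000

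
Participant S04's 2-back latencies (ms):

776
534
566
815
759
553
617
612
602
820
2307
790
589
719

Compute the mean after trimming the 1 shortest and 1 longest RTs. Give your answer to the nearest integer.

685 ms

Sorted: 534, 553, 566, 589, 602, 612, 617, 719, 759, 776, 790, 815, 820, 2307
Drop lowest 1 (534) and highest 1 (2307)
Remaining (n=12): Σ = 8218, mean = 8218/12 = 684.833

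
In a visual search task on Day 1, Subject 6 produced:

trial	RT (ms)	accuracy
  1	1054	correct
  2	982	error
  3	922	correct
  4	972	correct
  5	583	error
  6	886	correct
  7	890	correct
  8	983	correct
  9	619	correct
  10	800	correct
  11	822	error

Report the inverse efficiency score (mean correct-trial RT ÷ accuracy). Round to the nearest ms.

Correct trials (n=8): 1054, 922, 972, 886, 890, 983, 619, 800
Mean correct RT = 7126/8 = 890.7500 ms
Proportion correct = 8/11
IES = 890.7500 / (8/11) = 1224.781 ms

1225 ms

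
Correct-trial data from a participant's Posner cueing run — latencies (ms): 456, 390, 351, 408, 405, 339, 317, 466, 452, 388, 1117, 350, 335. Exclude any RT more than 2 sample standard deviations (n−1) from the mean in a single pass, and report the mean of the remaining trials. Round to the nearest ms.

n = 13, ΣRT = 5774, M = 444.154
Σ(x−M)² = 519009.69; s = √(519009.69/12) = 207.968
Cutoffs: 444.154 ± 2·207.968 → [28.2, 860.1]
Outside: 1117 → excluded.
Retained (n=12): Σ = 4657, mean = 4657/12 = 388.083

388 ms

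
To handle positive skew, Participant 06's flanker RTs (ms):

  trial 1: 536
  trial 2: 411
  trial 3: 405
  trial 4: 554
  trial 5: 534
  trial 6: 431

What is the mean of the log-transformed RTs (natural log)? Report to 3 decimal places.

ln(RT): 6.2841, 6.0186, 6.0039, 6.3172, 6.2804, 6.0661
Σ ln(RT) = 36.9703
Mean = 36.9703/6 = 6.16171

6.162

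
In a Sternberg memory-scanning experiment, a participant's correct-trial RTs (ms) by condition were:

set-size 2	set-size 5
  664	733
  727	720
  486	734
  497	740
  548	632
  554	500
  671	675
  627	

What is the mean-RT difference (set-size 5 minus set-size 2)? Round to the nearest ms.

M(set-size 2) = 4774/8 = 596.750
M(set-size 5) = 4734/7 = 676.286
Difference = 676.286 − 596.750 = 79.536 ms

80 ms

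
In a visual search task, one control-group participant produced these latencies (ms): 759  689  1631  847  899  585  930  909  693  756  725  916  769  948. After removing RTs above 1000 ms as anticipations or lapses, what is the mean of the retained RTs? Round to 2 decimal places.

801.92 ms

Excluded: 1631
Retained (n=13): Σ = 10425
Mean = 10425/13 = 801.9231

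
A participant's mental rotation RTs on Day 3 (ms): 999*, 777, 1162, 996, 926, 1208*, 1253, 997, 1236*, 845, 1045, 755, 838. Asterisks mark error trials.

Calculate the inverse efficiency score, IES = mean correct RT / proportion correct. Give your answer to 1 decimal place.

1247.2 ms

Correct trials (n=10): 777, 1162, 996, 926, 1253, 997, 845, 1045, 755, 838
Mean correct RT = 9594/10 = 959.4000 ms
Proportion correct = 10/13
IES = 959.4000 / (10/13) = 1247.220 ms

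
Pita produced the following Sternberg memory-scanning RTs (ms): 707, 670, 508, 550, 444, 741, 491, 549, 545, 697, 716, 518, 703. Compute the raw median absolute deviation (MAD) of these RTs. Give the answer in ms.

106 ms

Sorted: 444, 491, 508, 518, 545, 549, 550, 670, 697, 703, 707, 716, 741 → median = 550
|x − 550|: 157, 120, 42, 0, 106, 191, 59, 1, 5, 147, 166, 32, 153
Sorted deviations: 0, 1, 5, 32, 42, 59, 106, 120, 147, 153, 157, 166, 191 → MAD = 106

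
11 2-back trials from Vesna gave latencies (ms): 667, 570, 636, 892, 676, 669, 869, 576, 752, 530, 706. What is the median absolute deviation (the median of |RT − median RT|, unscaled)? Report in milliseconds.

83 ms

Sorted: 530, 570, 576, 636, 667, 669, 676, 706, 752, 869, 892 → median = 669
|x − 669|: 2, 99, 33, 223, 7, 0, 200, 93, 83, 139, 37
Sorted deviations: 0, 2, 7, 33, 37, 83, 93, 99, 139, 200, 223 → MAD = 83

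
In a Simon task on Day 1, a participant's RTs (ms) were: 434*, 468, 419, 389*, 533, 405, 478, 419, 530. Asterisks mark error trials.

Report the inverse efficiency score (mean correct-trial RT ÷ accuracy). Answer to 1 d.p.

Correct trials (n=7): 468, 419, 533, 405, 478, 419, 530
Mean correct RT = 3252/7 = 464.5714 ms
Proportion correct = 7/9
IES = 464.5714 / (7/9) = 597.306 ms

597.3 ms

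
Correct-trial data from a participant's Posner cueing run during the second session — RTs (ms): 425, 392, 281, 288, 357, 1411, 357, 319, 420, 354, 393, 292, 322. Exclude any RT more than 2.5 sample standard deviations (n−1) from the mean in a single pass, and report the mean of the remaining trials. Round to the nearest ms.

350 ms

n = 13, ΣRT = 5611, M = 431.615
Σ(x−M)² = 1067093.08; s = √(1067093.08/12) = 298.202
Cutoffs: 431.615 ± 2.5·298.202 → [-313.9, 1177.1]
Outside: 1411 → excluded.
Retained (n=12): Σ = 4200, mean = 4200/12 = 350.000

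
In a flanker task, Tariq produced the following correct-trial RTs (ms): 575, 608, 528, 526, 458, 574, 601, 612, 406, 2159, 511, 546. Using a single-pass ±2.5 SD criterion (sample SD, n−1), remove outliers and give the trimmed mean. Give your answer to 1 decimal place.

540.5 ms

n = 12, ΣRT = 8104, M = 675.333
Σ(x−M)² = 2443186.67; s = √(2443186.67/11) = 471.283
Cutoffs: 675.333 ± 2.5·471.283 → [-502.9, 1853.5]
Outside: 2159 → excluded.
Retained (n=11): Σ = 5945, mean = 5945/11 = 540.455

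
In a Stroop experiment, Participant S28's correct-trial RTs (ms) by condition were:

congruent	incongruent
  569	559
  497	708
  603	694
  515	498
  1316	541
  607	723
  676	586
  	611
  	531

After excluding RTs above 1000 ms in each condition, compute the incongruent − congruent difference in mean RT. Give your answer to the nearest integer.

28 ms

congruent: exclude 1316
M(congruent) = 3467/6 = 577.833
M(incongruent) = 5451/9 = 605.667
Difference = 605.667 − 577.833 = 27.833 ms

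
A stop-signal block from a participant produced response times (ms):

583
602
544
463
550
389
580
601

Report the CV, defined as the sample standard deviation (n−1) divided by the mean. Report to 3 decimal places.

n = 8, Σ = 4312, M = 539.0000
Σ(x−M)² = 39852.000; s = √(39852.000/7) = 75.4529
CV = 75.4529 / 539.0000 = 0.13999

0.140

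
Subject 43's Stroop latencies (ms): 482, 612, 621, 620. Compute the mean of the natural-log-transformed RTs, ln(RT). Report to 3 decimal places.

ln(RT): 6.1779, 6.4167, 6.4313, 6.4297
Σ ln(RT) = 25.4557
Mean = 25.4557/4 = 6.36393

6.364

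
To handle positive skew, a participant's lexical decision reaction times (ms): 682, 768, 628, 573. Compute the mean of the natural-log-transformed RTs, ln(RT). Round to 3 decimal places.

6.491

ln(RT): 6.5250, 6.6438, 6.4425, 6.3509
Σ ln(RT) = 25.9622
Mean = 25.9622/4 = 6.49056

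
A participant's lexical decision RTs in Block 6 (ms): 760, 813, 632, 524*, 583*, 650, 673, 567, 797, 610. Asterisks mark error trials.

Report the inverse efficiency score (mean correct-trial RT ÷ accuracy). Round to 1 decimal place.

Correct trials (n=8): 760, 813, 632, 650, 673, 567, 797, 610
Mean correct RT = 5502/8 = 687.7500 ms
Proportion correct = 8/10
IES = 687.7500 / (8/10) = 859.688 ms

859.7 ms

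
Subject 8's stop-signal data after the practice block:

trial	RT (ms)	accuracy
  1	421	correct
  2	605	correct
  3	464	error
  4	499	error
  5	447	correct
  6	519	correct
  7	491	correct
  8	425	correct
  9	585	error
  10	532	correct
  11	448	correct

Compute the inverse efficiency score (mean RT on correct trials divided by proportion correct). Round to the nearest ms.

Correct trials (n=8): 421, 605, 447, 519, 491, 425, 532, 448
Mean correct RT = 3888/8 = 486.0000 ms
Proportion correct = 8/11
IES = 486.0000 / (8/11) = 668.250 ms

668 ms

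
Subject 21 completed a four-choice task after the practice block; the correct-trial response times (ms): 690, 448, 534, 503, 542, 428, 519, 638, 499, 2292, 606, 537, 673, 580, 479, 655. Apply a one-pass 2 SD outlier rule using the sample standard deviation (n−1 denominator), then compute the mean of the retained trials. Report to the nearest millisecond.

n = 16, ΣRT = 10623, M = 663.938
Σ(x−M)² = 2920978.94; s = √(2920978.94/15) = 441.284
Cutoffs: 663.938 ± 2·441.284 → [-218.6, 1546.5]
Outside: 2292 → excluded.
Retained (n=15): Σ = 8331, mean = 8331/15 = 555.400

555 ms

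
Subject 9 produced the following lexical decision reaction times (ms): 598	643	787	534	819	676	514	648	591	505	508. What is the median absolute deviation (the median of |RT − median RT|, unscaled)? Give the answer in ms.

Sorted: 505, 508, 514, 534, 591, 598, 643, 648, 676, 787, 819 → median = 598
|x − 598|: 0, 45, 189, 64, 221, 78, 84, 50, 7, 93, 90
Sorted deviations: 0, 7, 45, 50, 64, 78, 84, 90, 93, 189, 221 → MAD = 78

78 ms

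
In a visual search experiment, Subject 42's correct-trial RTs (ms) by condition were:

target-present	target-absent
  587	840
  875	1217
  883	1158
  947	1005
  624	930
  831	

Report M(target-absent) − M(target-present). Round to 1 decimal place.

238.8 ms

M(target-present) = 4747/6 = 791.167
M(target-absent) = 5150/5 = 1030.000
Difference = 1030.000 − 791.167 = 238.833 ms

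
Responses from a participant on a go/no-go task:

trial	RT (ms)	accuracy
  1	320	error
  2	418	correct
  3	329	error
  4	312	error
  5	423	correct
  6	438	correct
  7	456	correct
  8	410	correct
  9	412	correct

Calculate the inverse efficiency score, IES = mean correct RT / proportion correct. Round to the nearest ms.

Correct trials (n=6): 418, 423, 438, 456, 410, 412
Mean correct RT = 2557/6 = 426.1667 ms
Proportion correct = 6/9
IES = 426.1667 / (6/9) = 639.250 ms

639 ms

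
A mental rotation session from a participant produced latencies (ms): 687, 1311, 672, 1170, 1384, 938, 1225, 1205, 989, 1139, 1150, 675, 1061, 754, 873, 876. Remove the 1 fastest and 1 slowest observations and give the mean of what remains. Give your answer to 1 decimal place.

Sorted: 672, 675, 687, 754, 873, 876, 938, 989, 1061, 1139, 1150, 1170, 1205, 1225, 1311, 1384
Drop lowest 1 (672) and highest 1 (1384)
Remaining (n=14): Σ = 14053, mean = 14053/14 = 1003.786

1003.8 ms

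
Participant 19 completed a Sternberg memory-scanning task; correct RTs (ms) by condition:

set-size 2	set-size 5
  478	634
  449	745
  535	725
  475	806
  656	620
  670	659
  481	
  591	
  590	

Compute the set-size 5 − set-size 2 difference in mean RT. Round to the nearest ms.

151 ms

M(set-size 2) = 4925/9 = 547.222
M(set-size 5) = 4189/6 = 698.167
Difference = 698.167 − 547.222 = 150.944 ms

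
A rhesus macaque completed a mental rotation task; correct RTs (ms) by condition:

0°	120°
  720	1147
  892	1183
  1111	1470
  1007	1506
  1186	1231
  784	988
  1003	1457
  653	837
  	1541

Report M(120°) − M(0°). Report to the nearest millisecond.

343 ms

M(0°) = 7356/8 = 919.500
M(120°) = 11360/9 = 1262.222
Difference = 1262.222 − 919.500 = 342.722 ms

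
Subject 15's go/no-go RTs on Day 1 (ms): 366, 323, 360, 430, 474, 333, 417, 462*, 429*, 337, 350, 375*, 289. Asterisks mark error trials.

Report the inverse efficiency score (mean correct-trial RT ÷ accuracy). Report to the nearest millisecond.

Correct trials (n=10): 366, 323, 360, 430, 474, 333, 417, 337, 350, 289
Mean correct RT = 3679/10 = 367.9000 ms
Proportion correct = 10/13
IES = 367.9000 / (10/13) = 478.270 ms

478 ms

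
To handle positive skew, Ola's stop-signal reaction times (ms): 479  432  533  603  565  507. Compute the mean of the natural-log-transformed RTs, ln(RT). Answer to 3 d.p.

6.248

ln(RT): 6.1717, 6.0684, 6.2785, 6.4019, 6.3368, 6.2285
Σ ln(RT) = 37.4859
Mean = 37.4859/6 = 6.24765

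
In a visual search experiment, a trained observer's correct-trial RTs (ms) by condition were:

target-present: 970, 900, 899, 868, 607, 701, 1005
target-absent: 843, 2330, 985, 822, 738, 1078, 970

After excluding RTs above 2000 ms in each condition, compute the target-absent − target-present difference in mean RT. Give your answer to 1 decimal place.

56.0 ms

target-absent: exclude 2330
M(target-present) = 5950/7 = 850.000
M(target-absent) = 5436/6 = 906.000
Difference = 906.000 − 850.000 = 56.000 ms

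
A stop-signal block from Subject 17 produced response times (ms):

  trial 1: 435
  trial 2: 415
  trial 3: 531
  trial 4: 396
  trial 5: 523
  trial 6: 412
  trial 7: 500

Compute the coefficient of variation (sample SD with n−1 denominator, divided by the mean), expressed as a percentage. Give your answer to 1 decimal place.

12.5%

n = 7, Σ = 3212, M = 458.8571
Σ(x−M)² = 19650.857; s = √(19650.857/6) = 57.2289
CV = 57.2289 / 458.8571 = 0.12472 = 12.472%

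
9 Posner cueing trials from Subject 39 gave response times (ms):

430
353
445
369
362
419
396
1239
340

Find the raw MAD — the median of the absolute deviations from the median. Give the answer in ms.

34 ms

Sorted: 340, 353, 362, 369, 396, 419, 430, 445, 1239 → median = 396
|x − 396|: 34, 43, 49, 27, 34, 23, 0, 843, 56
Sorted deviations: 0, 23, 27, 34, 34, 43, 49, 56, 843 → MAD = 34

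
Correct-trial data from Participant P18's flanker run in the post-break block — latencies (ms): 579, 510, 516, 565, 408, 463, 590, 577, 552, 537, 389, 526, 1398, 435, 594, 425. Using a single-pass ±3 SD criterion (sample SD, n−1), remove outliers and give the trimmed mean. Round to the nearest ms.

n = 16, ΣRT = 9064, M = 566.500
Σ(x−M)² = 806088.00; s = √(806088.00/15) = 231.817
Cutoffs: 566.500 ± 3·231.817 → [-129.0, 1262.0]
Outside: 1398 → excluded.
Retained (n=15): Σ = 7666, mean = 7666/15 = 511.067

511 ms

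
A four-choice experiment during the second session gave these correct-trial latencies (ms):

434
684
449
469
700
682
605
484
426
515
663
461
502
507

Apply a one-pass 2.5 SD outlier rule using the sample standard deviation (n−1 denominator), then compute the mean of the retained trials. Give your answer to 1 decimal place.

541.5 ms

n = 14, ΣRT = 7581, M = 541.500
Σ(x−M)² = 135911.50; s = √(135911.50/13) = 102.248
Cutoffs: 541.500 ± 2.5·102.248 → [285.9, 797.1]
No RTs fall outside the cutoffs; all 14 retained. Mean = 7581/14 = 541.500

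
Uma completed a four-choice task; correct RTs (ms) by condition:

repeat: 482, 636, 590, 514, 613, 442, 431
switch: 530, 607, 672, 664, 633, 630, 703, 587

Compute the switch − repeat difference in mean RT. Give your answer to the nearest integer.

M(repeat) = 3708/7 = 529.714
M(switch) = 5026/8 = 628.250
Difference = 628.250 − 529.714 = 98.536 ms

99 ms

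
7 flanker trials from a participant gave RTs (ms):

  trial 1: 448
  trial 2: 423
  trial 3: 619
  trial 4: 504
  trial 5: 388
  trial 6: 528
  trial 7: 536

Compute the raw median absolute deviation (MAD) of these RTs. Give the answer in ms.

56 ms

Sorted: 388, 423, 448, 504, 528, 536, 619 → median = 504
|x − 504|: 56, 81, 115, 0, 116, 24, 32
Sorted deviations: 0, 24, 32, 56, 81, 115, 116 → MAD = 56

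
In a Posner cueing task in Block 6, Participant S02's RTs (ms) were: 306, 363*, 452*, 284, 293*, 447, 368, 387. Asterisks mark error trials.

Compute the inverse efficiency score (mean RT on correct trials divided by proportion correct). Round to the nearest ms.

573 ms

Correct trials (n=5): 306, 284, 447, 368, 387
Mean correct RT = 1792/5 = 358.4000 ms
Proportion correct = 5/8
IES = 358.4000 / (5/8) = 573.440 ms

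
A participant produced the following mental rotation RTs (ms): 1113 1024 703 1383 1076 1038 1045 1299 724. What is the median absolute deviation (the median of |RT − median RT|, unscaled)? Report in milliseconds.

68 ms

Sorted: 703, 724, 1024, 1038, 1045, 1076, 1113, 1299, 1383 → median = 1045
|x − 1045|: 68, 21, 342, 338, 31, 7, 0, 254, 321
Sorted deviations: 0, 7, 21, 31, 68, 254, 321, 338, 342 → MAD = 68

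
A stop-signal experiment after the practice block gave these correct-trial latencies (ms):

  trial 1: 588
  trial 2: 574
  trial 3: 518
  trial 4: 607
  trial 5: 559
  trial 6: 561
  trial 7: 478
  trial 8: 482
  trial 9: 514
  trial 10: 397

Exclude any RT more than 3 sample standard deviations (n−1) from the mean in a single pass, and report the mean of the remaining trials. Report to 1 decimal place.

n = 10, ΣRT = 5278, M = 527.800
Σ(x−M)² = 36079.60; s = √(36079.60/9) = 63.315
Cutoffs: 527.800 ± 3·63.315 → [337.9, 717.7]
No RTs fall outside the cutoffs; all 10 retained. Mean = 5278/10 = 527.800

527.8 ms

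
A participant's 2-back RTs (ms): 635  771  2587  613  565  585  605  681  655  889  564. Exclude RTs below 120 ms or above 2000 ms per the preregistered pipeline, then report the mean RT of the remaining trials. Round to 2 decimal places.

Excluded: 2587
Retained (n=10): Σ = 6563
Mean = 6563/10 = 656.3000

656.30 ms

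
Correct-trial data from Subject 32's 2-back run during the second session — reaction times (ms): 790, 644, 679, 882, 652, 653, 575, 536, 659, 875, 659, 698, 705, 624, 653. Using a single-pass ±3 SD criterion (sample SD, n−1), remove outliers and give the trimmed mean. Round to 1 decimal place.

n = 15, ΣRT = 10284, M = 685.600
Σ(x−M)² = 130725.60; s = √(130725.60/14) = 96.631
Cutoffs: 685.600 ± 3·96.631 → [395.7, 975.5]
No RTs fall outside the cutoffs; all 15 retained. Mean = 10284/15 = 685.600

685.6 ms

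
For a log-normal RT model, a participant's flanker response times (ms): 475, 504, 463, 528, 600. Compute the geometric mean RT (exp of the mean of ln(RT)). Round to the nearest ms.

512 ms

ln(RT): 6.1633, 6.2226, 6.1377, 6.2691, 6.3969
Mean ln(RT) = 31.1896/5 = 6.23793
Geometric mean = exp(6.23793) = 511.80 ms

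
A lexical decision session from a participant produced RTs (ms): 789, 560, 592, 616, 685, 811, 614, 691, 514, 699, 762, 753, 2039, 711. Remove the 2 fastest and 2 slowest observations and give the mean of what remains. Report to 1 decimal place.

691.2 ms

Sorted: 514, 560, 592, 614, 616, 685, 691, 699, 711, 753, 762, 789, 811, 2039
Drop lowest 2 (514, 560) and highest 2 (811, 2039)
Remaining (n=10): Σ = 6912, mean = 6912/10 = 691.200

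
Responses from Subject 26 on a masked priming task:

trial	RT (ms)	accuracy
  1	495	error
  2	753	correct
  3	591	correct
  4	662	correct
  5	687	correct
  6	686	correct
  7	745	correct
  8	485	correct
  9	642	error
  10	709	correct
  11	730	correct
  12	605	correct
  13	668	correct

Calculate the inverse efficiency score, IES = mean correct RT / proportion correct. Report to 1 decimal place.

Correct trials (n=11): 753, 591, 662, 687, 686, 745, 485, 709, 730, 605, 668
Mean correct RT = 7321/11 = 665.5455 ms
Proportion correct = 11/13
IES = 665.5455 / (11/13) = 786.554 ms

786.6 ms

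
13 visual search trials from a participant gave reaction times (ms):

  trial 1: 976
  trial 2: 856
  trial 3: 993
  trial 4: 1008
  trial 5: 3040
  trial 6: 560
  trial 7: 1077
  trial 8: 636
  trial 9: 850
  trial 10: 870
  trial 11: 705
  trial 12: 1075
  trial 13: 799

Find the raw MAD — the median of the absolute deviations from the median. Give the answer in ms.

138 ms

Sorted: 560, 636, 705, 799, 850, 856, 870, 976, 993, 1008, 1075, 1077, 3040 → median = 870
|x − 870|: 106, 14, 123, 138, 2170, 310, 207, 234, 20, 0, 165, 205, 71
Sorted deviations: 0, 14, 20, 71, 106, 123, 138, 165, 205, 207, 234, 310, 2170 → MAD = 138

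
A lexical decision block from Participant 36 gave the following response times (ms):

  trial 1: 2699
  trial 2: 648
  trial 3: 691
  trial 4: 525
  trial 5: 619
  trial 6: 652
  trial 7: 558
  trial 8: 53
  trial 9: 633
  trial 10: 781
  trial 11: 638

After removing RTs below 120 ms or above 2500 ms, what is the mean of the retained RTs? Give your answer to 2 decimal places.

638.33 ms

Excluded: 53, 2699
Retained (n=9): Σ = 5745
Mean = 5745/9 = 638.3333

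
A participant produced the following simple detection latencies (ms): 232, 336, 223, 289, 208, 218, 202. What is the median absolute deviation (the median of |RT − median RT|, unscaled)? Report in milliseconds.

15 ms

Sorted: 202, 208, 218, 223, 232, 289, 336 → median = 223
|x − 223|: 9, 113, 0, 66, 15, 5, 21
Sorted deviations: 0, 5, 9, 15, 21, 66, 113 → MAD = 15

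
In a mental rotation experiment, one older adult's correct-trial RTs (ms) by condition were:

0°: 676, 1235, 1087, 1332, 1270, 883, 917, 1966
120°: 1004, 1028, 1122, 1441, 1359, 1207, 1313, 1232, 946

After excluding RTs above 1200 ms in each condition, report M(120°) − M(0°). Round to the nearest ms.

0°: exclude 1235, 1332, 1270, 1966
120°: exclude 1441, 1359, 1207, 1313, 1232
M(0°) = 3563/4 = 890.750
M(120°) = 4100/4 = 1025.000
Difference = 1025.000 − 890.750 = 134.250 ms

134 ms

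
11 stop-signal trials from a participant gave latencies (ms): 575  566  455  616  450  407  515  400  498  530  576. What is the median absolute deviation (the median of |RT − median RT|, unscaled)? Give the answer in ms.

Sorted: 400, 407, 450, 455, 498, 515, 530, 566, 575, 576, 616 → median = 515
|x − 515|: 60, 51, 60, 101, 65, 108, 0, 115, 17, 15, 61
Sorted deviations: 0, 15, 17, 51, 60, 60, 61, 65, 101, 108, 115 → MAD = 60

60 ms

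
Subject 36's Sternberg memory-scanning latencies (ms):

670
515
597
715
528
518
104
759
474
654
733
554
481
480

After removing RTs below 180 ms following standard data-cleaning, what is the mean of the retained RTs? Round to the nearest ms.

Excluded: 104
Retained (n=13): Σ = 7678
Mean = 7678/13 = 590.6154

591 ms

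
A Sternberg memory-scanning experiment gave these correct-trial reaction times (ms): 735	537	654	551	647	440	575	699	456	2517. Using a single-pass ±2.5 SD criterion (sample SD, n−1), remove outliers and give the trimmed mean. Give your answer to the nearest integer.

n = 10, ΣRT = 7811, M = 781.100
Σ(x−M)² = 3433398.90; s = √(3433398.90/9) = 617.648
Cutoffs: 781.100 ± 2.5·617.648 → [-763.0, 2325.2]
Outside: 2517 → excluded.
Retained (n=9): Σ = 5294, mean = 5294/9 = 588.222

588 ms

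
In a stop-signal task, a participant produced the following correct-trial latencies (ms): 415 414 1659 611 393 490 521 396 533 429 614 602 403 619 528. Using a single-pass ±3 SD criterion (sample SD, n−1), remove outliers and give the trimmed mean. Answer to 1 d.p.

497.7 ms

n = 15, ΣRT = 8627, M = 575.133
Σ(x−M)² = 1362237.73; s = √(1362237.73/14) = 311.934
Cutoffs: 575.133 ± 3·311.934 → [-360.7, 1510.9]
Outside: 1659 → excluded.
Retained (n=14): Σ = 6968, mean = 6968/14 = 497.714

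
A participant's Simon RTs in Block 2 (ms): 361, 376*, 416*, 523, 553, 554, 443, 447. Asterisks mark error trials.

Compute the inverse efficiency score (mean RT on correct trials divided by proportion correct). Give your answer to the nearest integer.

Correct trials (n=6): 361, 523, 553, 554, 443, 447
Mean correct RT = 2881/6 = 480.1667 ms
Proportion correct = 6/8
IES = 480.1667 / (6/8) = 640.222 ms

640 ms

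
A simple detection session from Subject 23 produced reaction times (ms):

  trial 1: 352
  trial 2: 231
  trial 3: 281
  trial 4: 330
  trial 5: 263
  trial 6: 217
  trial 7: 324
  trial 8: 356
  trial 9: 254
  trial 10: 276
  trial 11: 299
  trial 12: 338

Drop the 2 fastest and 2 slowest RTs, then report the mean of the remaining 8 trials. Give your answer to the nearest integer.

Sorted: 217, 231, 254, 263, 276, 281, 299, 324, 330, 338, 352, 356
Drop lowest 2 (217, 231) and highest 2 (352, 356)
Remaining (n=8): Σ = 2365, mean = 2365/8 = 295.625

296 ms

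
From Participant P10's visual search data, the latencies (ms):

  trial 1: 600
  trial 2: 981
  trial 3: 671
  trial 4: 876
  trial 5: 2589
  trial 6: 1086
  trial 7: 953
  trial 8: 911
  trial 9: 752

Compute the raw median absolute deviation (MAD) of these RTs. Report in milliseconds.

159 ms

Sorted: 600, 671, 752, 876, 911, 953, 981, 1086, 2589 → median = 911
|x − 911|: 311, 70, 240, 35, 1678, 175, 42, 0, 159
Sorted deviations: 0, 35, 42, 70, 159, 175, 240, 311, 1678 → MAD = 159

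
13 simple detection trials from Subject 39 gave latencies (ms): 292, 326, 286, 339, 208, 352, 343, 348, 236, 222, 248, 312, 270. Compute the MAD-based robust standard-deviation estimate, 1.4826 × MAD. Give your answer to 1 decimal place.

69.7 ms

Sorted: 208, 222, 236, 248, 270, 286, 292, 312, 326, 339, 343, 348, 352 → median = 292
|x − 292| sorted: 0, 6, 20, 22, 34, 44, 47, 51, 56, 56, 60, 70, 84 → MAD = 47
Robust SD ≈ 1.4826 × 47 = 69.682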